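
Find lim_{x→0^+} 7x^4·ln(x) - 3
The product is a 0·∞ indeterminate form at x → 0⁺.
Rewrite the product as 7·ln(x) / x^(-4) and apply L'Hôpital, or use the standard hierarchy x^(-4) ≫ |ln x| as x → 0⁺.
The indeterminate product → 0, so the limit = -3.

Final answer: -3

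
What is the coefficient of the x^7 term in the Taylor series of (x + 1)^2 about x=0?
Expand to order 7: (x + 1)^2 = x^2 + 2·x + 1 + O(x^8).
The coefficient of x^7 is 0.

Final answer: 0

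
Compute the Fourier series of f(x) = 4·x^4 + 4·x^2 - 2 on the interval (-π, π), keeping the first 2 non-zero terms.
(176 - 32·π^2)·cos(x) - 2 + 4·π^2/3 + 4·π^4/5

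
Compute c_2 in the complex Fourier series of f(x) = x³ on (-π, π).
Compute the real Fourier coefficients first: a_2 = 0, b_2 = 3/2 - π^2.
Then c_2 = (a_2 − i·b_2)/2 = -3·i/4 + i·π^2/2.

Final answer: -3·i/4 + i·π^2/2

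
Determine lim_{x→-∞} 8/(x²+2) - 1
Evaluate the dominant behaviour as x → -∞; each term tends to a finite value or vanishes.
Limit = -1.

Final answer: -1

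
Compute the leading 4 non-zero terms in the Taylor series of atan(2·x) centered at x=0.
-128·x^7/7 + 32·x^5/5 - 8·x^3/3 + 2·x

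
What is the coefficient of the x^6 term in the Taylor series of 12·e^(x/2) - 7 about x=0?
Expand to order 6: 12·e^(x/2) - 7 = x^6/3840 + x^5/320 + x^4/32 + x^3/4 + 3·x^2/2 + 6·x + 5 + O(x^7).
The coefficient of x^6 is 1/3840.

Final answer: 1/3840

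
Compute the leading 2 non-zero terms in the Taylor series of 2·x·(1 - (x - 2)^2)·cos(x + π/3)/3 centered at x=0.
x^2·(4/3 + √(3)) - x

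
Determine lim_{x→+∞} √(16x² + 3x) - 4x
As x → +∞: multiply by the conjugate to get (3x)/(√(16x²+3x)+4x); the denominator ~ 8x, so the limit is 3/8.
Limit = 3/8.

Final answer: 3/8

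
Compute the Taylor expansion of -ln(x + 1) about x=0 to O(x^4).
-x^3/3 + x^2/2 - x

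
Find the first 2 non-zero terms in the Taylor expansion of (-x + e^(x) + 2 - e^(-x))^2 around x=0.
4·x + 4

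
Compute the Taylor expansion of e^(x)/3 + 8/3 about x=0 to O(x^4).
x^3/18 + x^2/6 + x/3 + 3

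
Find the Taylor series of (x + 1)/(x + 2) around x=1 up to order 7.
2/3 + (x - 1)/9 - (x - 1)^2/27 + (x - 1)^3/81 - (x - 1)^4/243 + (x - 1)^5/729 - (x - 1)^6/2187 + (x - 1)^7/6561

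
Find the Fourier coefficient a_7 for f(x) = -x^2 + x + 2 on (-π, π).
a_7 = (1/π) ∫_{-π}^{π} f(x)·cos(7x) dx.
Evaluate the integral (use parity and integration by parts as needed): a_7 = 4/49.

Final answer: 4/49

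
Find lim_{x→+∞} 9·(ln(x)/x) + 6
Evaluate the dominant behaviour as x → +∞; each term tends to a finite value or vanishes.
Limit = 6.

Final answer: 6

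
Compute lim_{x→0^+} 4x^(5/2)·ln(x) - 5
The product is a 0·∞ indeterminate form at x → 0⁺.
Rewrite the product as 4·ln(x) / x^(-5/2) and apply L'Hôpital, or use the standard hierarchy x^(-5/2) ≫ |ln x| as x → 0⁺.
The indeterminate product → 0, so the limit = -5.

Final answer: -5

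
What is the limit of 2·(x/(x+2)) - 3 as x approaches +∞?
Evaluate the dominant behaviour as x → +∞; each term tends to a finite value or vanishes.
Limit = -1.

Final answer: -1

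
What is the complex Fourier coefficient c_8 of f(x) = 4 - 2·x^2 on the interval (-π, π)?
Compute the real Fourier coefficients first: a_8 = -1/8, b_8 = 0.
Then c_8 = (a_8 − i·b_8)/2 = -1/16.

Final answer: -1/16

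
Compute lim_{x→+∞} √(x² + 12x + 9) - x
This is an ∞ − ∞ indeterminate form.
Multiply and divide by the conjugate √(x²+12x + 9) + x; the x² terms cancel, leaving (12x + 9)/(√(x²+12x + 9)+x) → 12/2 = 6.
Limit = 6.

Final answer: 6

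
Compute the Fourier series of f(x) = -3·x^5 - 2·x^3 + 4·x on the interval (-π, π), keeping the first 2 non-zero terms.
(-688 - 6·π^4 + 116·π^2)·sin(x) + (-13·π^2 + 31/2 + 3·π^4)·sin(2·x)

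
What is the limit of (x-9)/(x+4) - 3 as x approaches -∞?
Evaluate the dominant behaviour as x → -∞; each term tends to a finite value or vanishes.
Limit = -2.

Final answer: -2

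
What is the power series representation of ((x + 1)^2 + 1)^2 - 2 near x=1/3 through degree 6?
463/81 + 400·(x - 1/3)/27 + 38·(x - 1/3)^2/3 + 16·(x - 1/3)^3/3 + (x - 1/3)^4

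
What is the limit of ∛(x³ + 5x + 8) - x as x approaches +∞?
This is an ∞ − ∞ indeterminate form.
Multiply by (A² + AB + B²)/(A² + AB + B²) where A = ∛(x³+5x + 8), B = x to use A³ − B³ = (A−B)(A²+AB+B²); the x³ terms cancel, leaving (5x + 8)/(A²+AB+B²) with denominator ~ 3x², so the limit is 0.
Limit = 0.

Final answer: 0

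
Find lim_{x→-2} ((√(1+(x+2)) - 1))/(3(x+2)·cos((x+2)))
Both numerator and denominator → 0 as x → -2; this is a 0/0 indeterminate form.
Expand each to leading order near x = -2: numerator ~ (x + 2)/2, denominator ~ 3·(x + 2).
The limit of the ratio is 1/6.

Final answer: 1/6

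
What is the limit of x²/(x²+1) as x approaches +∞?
Evaluate the dominant behaviour as x → +∞; each term tends to a finite value or vanishes.
Limit = 1.

Final answer: 1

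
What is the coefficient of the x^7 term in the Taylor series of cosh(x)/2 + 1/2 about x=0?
Expand to order 7: cosh(x)/2 + 1/2 = x^6/1440 + x^4/48 + x^2/4 + 1 + O(x^8).
The coefficient of x^7 is 0.

Final answer: 0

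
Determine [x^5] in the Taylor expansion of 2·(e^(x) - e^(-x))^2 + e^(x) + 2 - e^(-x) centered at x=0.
Expand to order 5: 2·(e^(x) - e^(-x))^2 + e^(x) + 2 - e^(-x) = x^5/60 + 8·x^4/3 + x^3/3 + 8·x^2 + 2·x + 2 + O(x^6).
The coefficient of x^5 is 1/60.

Final answer: 1/60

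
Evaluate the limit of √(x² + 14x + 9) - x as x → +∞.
This is an ∞ − ∞ indeterminate form.
Multiply and divide by the conjugate √(x²+14x + 9) + x; the x² terms cancel, leaving (14x + 9)/(√(x²+14x + 9)+x) → 14/2 = 7.
Limit = 7.

Final answer: 7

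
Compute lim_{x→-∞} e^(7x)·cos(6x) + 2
Evaluate the dominant behaviour as x → -∞; each term tends to a finite value or vanishes.
Limit = 2.

Final answer: 2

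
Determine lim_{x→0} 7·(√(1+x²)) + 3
Direct substitution at x = 0 gives 10.

Final answer: 10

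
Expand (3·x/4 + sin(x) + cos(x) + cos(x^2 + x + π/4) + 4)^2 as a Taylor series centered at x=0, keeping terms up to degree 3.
x^3·(√(2)/2 + 5)^2·(-5·√(2)/(6·(√(2)/2 + 5)) + 2·(-3·√(2)/(4·(√(2)/2 + 5)) - 1/(2·(√(2)/2 + 5)))·(-√(2)/(2·(√(2)/2 + 5)) + 7/(4·(√(2)/2 + 5))) - 1/(3·(√(2)/2 + 5))) + x^2·(√(2)/2 + 5)^2·(-3·√(2)/(2·(√(2)/2 + 5)) - 1/(√(2)/2 + 5) + (-√(2)/(2·(√(2)/2 + 5)) + 7/(4·(√(2)/2 + 5)))^2) + x·(√(2)/2 + 5)^2·(-√(2)/(√(2)/2 + 5) + 7/(2·(√(2)/2 + 5))) + (√(2)/2 + 5)^2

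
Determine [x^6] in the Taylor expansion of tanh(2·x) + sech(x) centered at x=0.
Expand to order 6: tanh(2·x) + sech(x) = -61·x^6/720 + 64·x^5/15 + 5·x^4/24 - 8·x^3/3 - x^2/2 + 2·x + 1 + O(x^7).
The coefficient of x^6 is -61/720.

Final answer: -61/720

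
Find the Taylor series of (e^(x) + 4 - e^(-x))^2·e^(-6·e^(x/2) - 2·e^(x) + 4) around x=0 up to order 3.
-46·x^3·e^(-4) + 96·x^2·e^(-4) - 64·x·e^(-4) + 16·e^(-4)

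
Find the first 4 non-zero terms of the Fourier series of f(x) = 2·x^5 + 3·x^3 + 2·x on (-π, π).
(-74·π^2 + 4·π^4 + 448)·sin(x) + (-2·π^4 - 25/2 + 7·π^2)·sin(2·x) + (-26·π^2/27 + 160/81 + 4·π^4/3)·sin(3·x) + (-π^4 - π^2/4 - 29/32)·sin(4·x)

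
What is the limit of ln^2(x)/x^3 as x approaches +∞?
This is an ∞/∞ indeterminate form as x → +∞.
The polynomial denominator x^3 dominates the logarithmic numerator (any positive power of x ≫ ln^2(x) as x → ∞), so the quotient → 0.
Limit = 0.

Final answer: 0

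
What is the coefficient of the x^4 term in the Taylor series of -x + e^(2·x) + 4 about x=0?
Expand to order 4: -x + e^(2·x) + 4 = 2·x^4/3 + 4·x^3/3 + 2·x^2 + x + 5 + O(x^5).
The coefficient of x^4 is 2/3.

Final answer: 2/3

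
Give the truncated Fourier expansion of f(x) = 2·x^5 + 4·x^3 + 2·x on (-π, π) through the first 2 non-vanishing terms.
(-72·π^2 + 4·π^4 + 436)·sin(x) + (-2·π^4 - 11 + 6·π^2)·sin(2·x)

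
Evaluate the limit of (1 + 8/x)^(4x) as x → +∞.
As x → +∞: write (1 + 8/x)^(4x) = ((1 + 8/x)^x)^4 → (e^8)^4 = e^32.
Limit = e^(32).

Final answer: e^(32)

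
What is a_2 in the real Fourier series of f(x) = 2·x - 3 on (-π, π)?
a_2 = (1/π) ∫_{-π}^{π} f(x)·cos(2x) dx.
Evaluate the integral (use parity and integration by parts as needed): a_2 = 0.

Final answer: 0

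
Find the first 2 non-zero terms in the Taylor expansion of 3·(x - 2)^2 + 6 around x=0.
18 - 12·x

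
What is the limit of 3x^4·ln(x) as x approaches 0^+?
This is a 0·∞ indeterminate form at x → 0⁺.
Rewrite the product as 3·ln(x) / x^(-4) and apply L'Hôpital, or use the standard hierarchy x^(-4) ≫ |ln x| as x → 0⁺.
The indeterminate product → 0, so the limit = 0.

Final answer: 0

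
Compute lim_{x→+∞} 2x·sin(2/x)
As x → +∞: let u = 2/x → 0⁺; then 2·x·sin(2/x) = 2·2·sin(u)/u → 2·2·1 = 4.
Limit = 4.

Final answer: 4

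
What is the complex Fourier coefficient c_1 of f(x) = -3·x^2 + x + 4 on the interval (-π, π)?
Compute the real Fourier coefficients first: a_1 = 12, b_1 = 2.
Then c_1 = (a_1 − i·b_1)/2 = 6 - i.

Final answer: 6 - i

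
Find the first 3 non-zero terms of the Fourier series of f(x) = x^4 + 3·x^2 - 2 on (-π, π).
(36 - 8·π^2)·cos(x) + 2·π^2·cos(2·x) - 2 + π^2 + π^4/5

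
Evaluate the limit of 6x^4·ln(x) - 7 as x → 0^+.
The product is a 0·∞ indeterminate form at x → 0⁺.
Rewrite the product as 6·ln(x) / x^(-4) and apply L'Hôpital, or use the standard hierarchy x^(-4) ≫ |ln x| as x → 0⁺.
The indeterminate product → 0, so the limit = -7.

Final answer: -7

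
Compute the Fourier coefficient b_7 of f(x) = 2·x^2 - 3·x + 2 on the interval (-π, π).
b_7 = (1/π) ∫_{-π}^{π} f(x)·sin(7x) dx.
Evaluate the integral (use parity and integration by parts as needed): b_7 = -6/7.

Final answer: -6/7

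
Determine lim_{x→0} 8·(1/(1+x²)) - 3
Direct substitution at x = 0 gives 5.

Final answer: 5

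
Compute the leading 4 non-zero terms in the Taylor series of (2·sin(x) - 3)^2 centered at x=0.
2·x^3 + 4·x^2 - 12·x + 9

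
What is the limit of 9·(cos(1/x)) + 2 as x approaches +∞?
Evaluate the dominant behaviour as x → +∞; each term tends to a finite value or vanishes.
Limit = 11.

Final answer: 11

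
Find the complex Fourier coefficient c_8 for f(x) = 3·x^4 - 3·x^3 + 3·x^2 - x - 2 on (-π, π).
Compute the real Fourier coefficients first: a_8 = 39/256 + 3·π^2/8, b_8 = 23/128 + 3·π^2/4.
Then c_8 = (a_8 − i·b_8)/2 = 39/512 + 3·π^2/16 - 3·i·π^2/8 - 23·i/256.

Final answer: 39/512 + 3·π^2/16 - 3·i·π^2/8 - 23·i/256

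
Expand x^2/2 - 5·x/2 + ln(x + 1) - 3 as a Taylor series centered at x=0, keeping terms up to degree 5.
x^5/5 - x^4/4 + x^3/3 - 3·x/2 - 3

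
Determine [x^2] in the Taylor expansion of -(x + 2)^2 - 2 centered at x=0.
Expand to order 2: -(x + 2)^2 - 2 = -x^2 - 4·x - 6 + O(x^3).
The coefficient of x^2 is -1.

Final answer: -1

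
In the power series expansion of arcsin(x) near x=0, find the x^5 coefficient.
Expand to order 5: arcsin(x) = 3·x^5/40 + x^3/6 + x + O(x^6).
The coefficient of x^5 is 3/40.

Final answer: 3/40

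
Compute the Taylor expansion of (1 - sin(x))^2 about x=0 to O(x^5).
-x^4/3 + x^3/3 + x^2 - 2·x + 1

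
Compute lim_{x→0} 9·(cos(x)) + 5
Direct substitution at x = 0 gives 14.

Final answer: 14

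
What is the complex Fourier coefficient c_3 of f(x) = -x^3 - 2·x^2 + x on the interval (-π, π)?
Compute the real Fourier coefficients first: a_3 = 8/9, b_3 = 10/9 - 2·π^2/3.
Then c_3 = (a_3 − i·b_3)/2 = 4/9 - 5·i/9 + i·π^2/3.

Final answer: 4/9 - 5·i/9 + i·π^2/3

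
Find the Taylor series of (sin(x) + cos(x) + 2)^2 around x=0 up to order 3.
-2·x^3 - 2·x^2 + 6·x + 9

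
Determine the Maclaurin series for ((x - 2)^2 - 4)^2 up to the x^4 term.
x^4 - 8·x^3 + 16·x^2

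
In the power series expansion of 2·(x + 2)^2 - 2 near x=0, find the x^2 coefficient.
Expand to order 2: 2·(x + 2)^2 - 2 = 2·x^2 + 8·x + 6 + O(x^3).
The coefficient of x^2 is 2.

Final answer: 2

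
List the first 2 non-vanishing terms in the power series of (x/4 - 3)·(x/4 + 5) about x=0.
x/2 - 15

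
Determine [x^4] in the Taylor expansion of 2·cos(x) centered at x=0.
Expand to order 4: 2·cos(x) = x^4/12 - x^2 + 2 + O(x^5).
The coefficient of x^4 is 1/12.

Final answer: 1/12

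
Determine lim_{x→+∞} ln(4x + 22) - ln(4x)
This is an ∞ − ∞ indeterminate form.
Combine the logarithms: ln(4x+22) − ln(4x) = ln((4x+22)/(4x)) = ln(1 + 22/(4x)) → ln(1) = 0.
Limit = 0.

Final answer: 0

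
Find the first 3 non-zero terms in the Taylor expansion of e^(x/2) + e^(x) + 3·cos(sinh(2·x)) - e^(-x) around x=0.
-47·x^2/8 + 5·x/2 + 4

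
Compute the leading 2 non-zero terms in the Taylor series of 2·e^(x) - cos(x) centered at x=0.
2·x + 1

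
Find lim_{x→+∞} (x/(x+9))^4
As x → +∞: x/(x+9) = 1/(1 + 9/x) → 1, and the 4th power of a limit-1 base also → 1.
Limit = 1.

Final answer: 1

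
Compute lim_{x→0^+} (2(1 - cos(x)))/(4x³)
Both numerator and denominator → 0 as x → 0^+; this is a 0/0 indeterminate form.
Expand each to leading order near x = 0: numerator ~ x^2, denominator ~ 4·x^3.
The limit of the ratio is ∞.

Final answer: ∞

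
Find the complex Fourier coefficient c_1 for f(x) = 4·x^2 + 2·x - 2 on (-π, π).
Compute the real Fourier coefficients first: a_1 = -16, b_1 = 4.
Then c_1 = (a_1 − i·b_1)/2 = -8 - 2·i.

Final answer: -8 - 2·i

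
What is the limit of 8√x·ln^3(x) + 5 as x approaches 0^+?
The product is a 0·∞ indeterminate form at x → 0⁺.
Rewrite the product as 8·ln^3(x) / x^(-1/2) and apply L'Hôpital, or use the standard hierarchy x^(-1/2) ≫ |ln x|^3 as x → 0⁺.
The indeterminate product → 0, so the limit = 5.

Final answer: 5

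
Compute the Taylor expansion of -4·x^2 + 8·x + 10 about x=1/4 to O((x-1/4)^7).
47/4 + 6·(x - 1/4) - 4·(x - 1/4)^2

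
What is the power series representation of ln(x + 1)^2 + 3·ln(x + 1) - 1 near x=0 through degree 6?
47·x^6/180 - 7·x^5/30 + x^4/6 - x^2/2 + 3·x - 1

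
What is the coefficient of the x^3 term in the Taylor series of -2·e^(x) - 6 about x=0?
Expand to order 3: -2·e^(x) - 6 = -x^3/3 - x^2 - 2·x - 8 + O(x^4).
The coefficient of x^3 is -1/3.

Final answer: -1/3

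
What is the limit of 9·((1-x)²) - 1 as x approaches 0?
Direct substitution at x = 0 gives 8.

Final answer: 8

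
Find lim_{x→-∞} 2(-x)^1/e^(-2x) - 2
The quotient is an ∞/∞ indeterminate form as x → -∞.
Compare growth rates of the dominant terms (exponentials ≫ polynomials ≫ logarithms), or apply L'Hôpital's rule; the quotient → 0.
Adding the constant: 0 - 2 = -2. Limit = -2.

Final answer: -2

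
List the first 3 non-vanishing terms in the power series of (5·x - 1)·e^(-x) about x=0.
-11·x^2/2 + 6·x - 1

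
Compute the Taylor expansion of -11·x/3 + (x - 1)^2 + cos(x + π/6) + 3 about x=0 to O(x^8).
x^7/10080 - √(3)·x^6/1440 - x^5/240 + √(3)·x^4/48 + x^3/12 + x^2·(1 - √(3)/4) - 37·x/6 + √(3)/2 + 4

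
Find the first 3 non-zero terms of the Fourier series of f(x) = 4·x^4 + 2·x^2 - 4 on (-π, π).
(184 - 32·π^2)·cos(x) + (-10 + 8·π^2)·cos(2·x) - 4 + 2·π^2/3 + 4·π^4/5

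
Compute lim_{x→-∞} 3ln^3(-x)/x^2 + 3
The quotient is an ∞/∞ indeterminate form as x → -∞.
Compare growth rates of the dominant terms (exponentials ≫ polynomials ≫ logarithms), or apply L'Hôpital's rule; the quotient → 0.
Adding the constant: 0 + 3 = 3. Limit = 3.

Final answer: 3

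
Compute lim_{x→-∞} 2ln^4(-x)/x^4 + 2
The quotient is an ∞/∞ indeterminate form as x → -∞.
Compare growth rates of the dominant terms (exponentials ≫ polynomials ≫ logarithms), or apply L'Hôpital's rule; the quotient → 0.
Adding the constant: 0 + 2 = 2. Limit = 2.

Final answer: 2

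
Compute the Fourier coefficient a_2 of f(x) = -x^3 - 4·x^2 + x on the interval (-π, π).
a_2 = (1/π) ∫_{-π}^{π} f(x)·cos(2x) dx.
Evaluate the integral (use parity and integration by parts as needed): a_2 = -4.

Final answer: -4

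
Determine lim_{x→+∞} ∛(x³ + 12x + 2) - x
This is an ∞ − ∞ indeterminate form.
Multiply by (A² + AB + B²)/(A² + AB + B²) where A = ∛(x³+12x + 2), B = x to use A³ − B³ = (A−B)(A²+AB+B²); the x³ terms cancel, leaving (12x + 2)/(A²+AB+B²) with denominator ~ 3x², so the limit is 0.
Limit = 0.

Final answer: 0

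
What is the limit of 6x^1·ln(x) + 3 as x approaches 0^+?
The product is a 0·∞ indeterminate form at x → 0⁺.
Rewrite the product as 6·ln(x) / x^(-1) and apply L'Hôpital, or use the standard hierarchy x^(-1) ≫ |ln x| as x → 0⁺.
The indeterminate product → 0, so the limit = 3.

Final answer: 3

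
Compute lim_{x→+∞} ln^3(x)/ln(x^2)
This is an ∞/∞ indeterminate form as x → +∞.
Write ln(x^2) = 2·ln(x), reducing the quotient to ln^2(x)/2 → ∞.
Limit = ∞.

Final answer: ∞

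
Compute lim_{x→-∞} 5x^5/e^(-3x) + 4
The quotient is an ∞/∞ indeterminate form as x → -∞.
Compare growth rates of the dominant terms (exponentials ≫ polynomials ≫ logarithms), or apply L'Hôpital's rule; the quotient → 0.
Adding the constant: 0 + 4 = 4. Limit = 4.

Final answer: 4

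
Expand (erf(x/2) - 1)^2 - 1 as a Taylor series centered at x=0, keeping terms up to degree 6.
7·x^6/(360·π) - x^5/(80·√(π)) - x^4/(6·π) + x^3/(6·√(π)) + x^2/π - 2·x/√(π)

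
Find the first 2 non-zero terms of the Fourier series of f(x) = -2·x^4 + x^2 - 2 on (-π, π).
(-100 + 16·π^2)·cos(x) - 2·π^4/5 - 2 + π^2/3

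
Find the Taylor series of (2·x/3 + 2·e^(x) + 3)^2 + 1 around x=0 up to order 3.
26·x^3/3 + 154·x^2/9 + 80·x/3 + 26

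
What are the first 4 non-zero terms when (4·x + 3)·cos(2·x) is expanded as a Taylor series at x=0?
-8·x^3 - 6·x^2 + 4·x + 3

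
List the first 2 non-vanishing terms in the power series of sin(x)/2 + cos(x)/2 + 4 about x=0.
x/2 + 9/2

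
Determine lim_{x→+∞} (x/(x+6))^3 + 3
As x → +∞: x/(x+6) = 1/(1 + 6/x) → 1, and the 3rd power of a limit-1 base also → 1; with the additive constant, 1 + 3 = 4.
Limit = 4.

Final answer: 4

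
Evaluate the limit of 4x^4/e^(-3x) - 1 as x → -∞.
The quotient is an ∞/∞ indeterminate form as x → -∞.
Compare growth rates of the dominant terms (exponentials ≫ polynomials ≫ logarithms), or apply L'Hôpital's rule; the quotient → 0.
Adding the constant: 0 - 1 = -1. Limit = -1.

Final answer: -1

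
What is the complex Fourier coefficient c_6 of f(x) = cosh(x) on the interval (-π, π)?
Compute the real Fourier coefficients first: a_6 = 2·sinh(π)/(37·π), b_6 = 0.
Then c_6 = (a_6 − i·b_6)/2 = sinh(π)/(37·π).

Final answer: sinh(π)/(37·π)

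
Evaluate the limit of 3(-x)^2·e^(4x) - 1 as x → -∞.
The product is a 0·∞ indeterminate form at x → -∞.
Rewrite the product as 3(-x)^2 / e^(-4x) (an ∞/∞ form) and apply L'Hôpital, or use the standard hierarchy e^(4|x|) ≫ |(-x)^2| as x → -∞.
The indeterminate product → 0, so the limit = -1.

Final answer: -1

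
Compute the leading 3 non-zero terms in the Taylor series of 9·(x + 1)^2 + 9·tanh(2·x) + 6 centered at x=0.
9·x^2 + 36·x + 15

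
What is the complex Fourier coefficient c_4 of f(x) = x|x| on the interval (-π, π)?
Compute the real Fourier coefficients first: a_4 = 0, b_4 = -π/2.
Then c_4 = (a_4 − i·b_4)/2 = i·π/4.

Final answer: i·π/4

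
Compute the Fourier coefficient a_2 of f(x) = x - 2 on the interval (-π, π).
a_2 = (1/π) ∫_{-π}^{π} f(x)·cos(2x) dx.
Evaluate the integral (use parity and integration by parts as needed): a_2 = 0.

Final answer: 0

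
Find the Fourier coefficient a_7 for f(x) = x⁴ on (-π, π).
a_7 = (1/π) ∫_{-π}^{π} f(x)·cos(7x) dx.
Evaluate the integral (use parity and integration by parts as needed): a_7 = 48/2401 - 8·π^2/49.

Final answer: 48/2401 - 8·π^2/49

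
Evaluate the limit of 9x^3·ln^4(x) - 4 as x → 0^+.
The product is a 0·∞ indeterminate form at x → 0⁺.
Rewrite the product as 9·ln^4(x) / x^(-3) and apply L'Hôpital, or use the standard hierarchy x^(-3) ≫ |ln x|^4 as x → 0⁺.
The indeterminate product → 0, so the limit = -4.

Final answer: -4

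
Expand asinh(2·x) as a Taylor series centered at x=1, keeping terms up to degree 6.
asinh(2) + 2·√(5)·(x - 1)/5 - 4·√(5)·(x - 1)^2/25 + 28·√(5)·(x - 1)^3/375 - 4·√(5)·(x - 1)^4/125 + 28·√(5)·(x - 1)^5/3125 + 136·√(5)·(x - 1)^6/46875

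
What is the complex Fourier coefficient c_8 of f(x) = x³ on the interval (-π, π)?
Compute the real Fourier coefficients first: a_8 = 0, b_8 = 3/128 - π^2/4.
Then c_8 = (a_8 − i·b_8)/2 = -3·i/256 + i·π^2/8.

Final answer: -3·i/256 + i·π^2/8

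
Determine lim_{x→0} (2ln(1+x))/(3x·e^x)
Both numerator and denominator → 0 as x → 0; this is a 0/0 indeterminate form.
Expand each to leading order near x = 0: numerator ~ 2·x, denominator ~ 3·x.
The limit of the ratio is 2/3.

Final answer: 2/3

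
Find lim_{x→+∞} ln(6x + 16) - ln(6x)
This is an ∞ − ∞ indeterminate form.
Combine the logarithms: ln(6x+16) − ln(6x) = ln((6x+16)/(6x)) = ln(1 + 16/(6x)) → ln(1) = 0.
Limit = 0.

Final answer: 0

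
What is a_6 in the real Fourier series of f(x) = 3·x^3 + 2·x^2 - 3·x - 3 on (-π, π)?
a_6 = (1/π) ∫_{-π}^{π} f(x)·cos(6x) dx.
Evaluate the integral (use parity and integration by parts as needed): a_6 = 2/9.

Final answer: 2/9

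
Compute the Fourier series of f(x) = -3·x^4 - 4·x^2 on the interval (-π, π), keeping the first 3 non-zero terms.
(-128 + 24·π^2)·cos(x) + (5 - 6·π^2)·cos(2·x) - 3·π^4/5 - 4·π^2/3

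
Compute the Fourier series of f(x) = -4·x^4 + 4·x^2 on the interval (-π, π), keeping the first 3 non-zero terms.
(-208 + 32·π^2)·cos(x) + (16 - 8·π^2)·cos(2·x) - 4·π^4/5 + 4·π^2/3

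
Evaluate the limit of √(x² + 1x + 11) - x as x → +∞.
This is an ∞ − ∞ indeterminate form.
Multiply and divide by the conjugate √(x²+1x + 11) + x; the x² terms cancel, leaving (1x + 11)/(√(x²+1x + 11)+x) → 1/2.
Limit = 1/2.

Final answer: 1/2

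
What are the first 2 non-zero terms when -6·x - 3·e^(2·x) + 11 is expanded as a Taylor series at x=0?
8 - 12·x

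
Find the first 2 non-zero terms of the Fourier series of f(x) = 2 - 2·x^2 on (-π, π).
8·cos(x) - 2·π^2/3 + 2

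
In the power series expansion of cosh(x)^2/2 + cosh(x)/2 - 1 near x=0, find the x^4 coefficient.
Expand to order 4: cosh(x)^2/2 + cosh(x)/2 - 1 = 3·x^4/16 + 3·x^2/4 + O(x^5).
The coefficient of x^4 is 3/16.

Final answer: 3/16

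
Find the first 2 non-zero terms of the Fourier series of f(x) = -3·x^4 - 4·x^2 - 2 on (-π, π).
(-128 + 24·π^2)·cos(x) - 3·π^4/5 - 4·π^2/3 - 2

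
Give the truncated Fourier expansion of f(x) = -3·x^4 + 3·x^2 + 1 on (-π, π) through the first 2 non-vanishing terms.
(-156 + 24·π^2)·cos(x) - 3·π^4/5 + 1 + π^2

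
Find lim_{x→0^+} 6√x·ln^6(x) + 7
The product is a 0·∞ indeterminate form at x → 0⁺.
Rewrite the product as 6·ln^6(x) / x^(-1/2) and apply L'Hôpital, or use the standard hierarchy x^(-1/2) ≫ |ln x|^6 as x → 0⁺.
The indeterminate product → 0, so the limit = 7.

Final answer: 7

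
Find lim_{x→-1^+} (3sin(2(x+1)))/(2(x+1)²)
Both numerator and denominator → 0 as x → -1^+; this is a 0/0 indeterminate form.
Expand each to leading order near x = -1: numerator ~ 6·(x + 1), denominator ~ 2·(x + 1)^2.
The limit of the ratio is ∞.

Final answer: ∞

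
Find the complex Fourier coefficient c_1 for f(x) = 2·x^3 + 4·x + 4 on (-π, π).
Compute the real Fourier coefficients first: a_1 = 0, b_1 = -16 + 4·π^2.
Then c_1 = (a_1 − i·b_1)/2 = -2·i·π^2 + 8·i.

Final answer: -2·i·π^2 + 8·i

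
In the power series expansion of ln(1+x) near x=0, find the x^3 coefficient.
Expand to order 3: ln(1+x) = x^3/3 - x^2/2 + x + O(x^4).
The coefficient of x^3 is 1/3.

Final answer: 1/3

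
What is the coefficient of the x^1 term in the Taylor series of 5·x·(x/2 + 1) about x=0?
Expand to order 1: 5·x·(x/2 + 1) = 5·x + O(x^2).
The coefficient of x^1 is 5.

Final answer: 5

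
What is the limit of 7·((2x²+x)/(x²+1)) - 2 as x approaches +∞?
Evaluate the dominant behaviour as x → +∞; each term tends to a finite value or vanishes.
Limit = 12.

Final answer: 12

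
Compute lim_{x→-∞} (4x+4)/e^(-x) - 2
The quotient is an ∞/∞ indeterminate form as x → -∞.
Compare growth rates of the dominant terms (exponentials ≫ polynomials ≫ logarithms), or apply L'Hôpital's rule; the quotient → 0.
Adding the constant: 0 - 2 = -2. Limit = -2.

Final answer: -2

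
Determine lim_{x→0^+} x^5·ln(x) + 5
The product is a 0·∞ indeterminate form at x → 0⁺.
Rewrite the product as ln(x) / x^(-5) and apply L'Hôpital, or use the standard hierarchy x^(-5) ≫ |ln x| as x → 0⁺.
The indeterminate product → 0, so the limit = 5.

Final answer: 5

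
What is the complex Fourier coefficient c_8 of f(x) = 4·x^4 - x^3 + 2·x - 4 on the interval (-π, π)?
Compute the real Fourier coefficients first: a_8 = -3/64 + π^2/2, b_8 = -67/128 + π^2/4.
Then c_8 = (a_8 − i·b_8)/2 = -3/128 + π^2/4 - i·π^2/8 + 67·i/256.

Final answer: -3/128 + π^2/4 - i·π^2/8 + 67·i/256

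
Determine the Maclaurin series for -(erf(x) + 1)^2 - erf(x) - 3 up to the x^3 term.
2·x^3/√(π) - 4·x^2/π - 6·x/√(π) - 4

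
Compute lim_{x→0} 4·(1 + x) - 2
Direct substitution at x = 0 gives 2.

Final answer: 2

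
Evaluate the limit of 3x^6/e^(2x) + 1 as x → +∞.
The quotient is an ∞/∞ indeterminate form as x → +∞.
The exponential denominator e^(2x) dominates the polynomial numerator (e^x ≫ x^6 as x → ∞), so the quotient → 0.
Adding the constant: 0 + 1 = 1. Limit = 1.

Final answer: 1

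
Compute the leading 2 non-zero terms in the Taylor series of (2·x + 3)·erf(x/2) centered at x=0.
2·x^2/√(π) + 3·x/√(π)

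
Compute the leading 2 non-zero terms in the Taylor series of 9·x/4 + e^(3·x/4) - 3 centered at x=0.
3·x - 2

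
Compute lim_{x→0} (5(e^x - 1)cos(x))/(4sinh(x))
Both numerator and denominator → 0 as x → 0; this is a 0/0 indeterminate form.
Expand each to leading order near x = 0: numerator ~ 5·x, denominator ~ 4·x.
The limit of the ratio is 5/4.

Final answer: 5/4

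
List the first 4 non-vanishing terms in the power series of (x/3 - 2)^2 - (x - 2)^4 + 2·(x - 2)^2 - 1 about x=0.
8·x^3 - 197·x^2/9 + 68·x/3 - 5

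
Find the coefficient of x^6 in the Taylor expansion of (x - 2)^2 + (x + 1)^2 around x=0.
Expand to order 6: (x - 2)^2 + (x + 1)^2 = 2·x^2 - 2·x + 5 + O(x^7).
The coefficient of x^6 is 0.

Final answer: 0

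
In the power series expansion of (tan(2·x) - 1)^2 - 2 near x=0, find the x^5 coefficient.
Expand to order 5: (tan(2·x) - 1)^2 - 2 = -128·x^5/15 + 32·x^4/3 - 16·x^3/3 + 4·x^2 - 4·x - 1 + O(x^6).
The coefficient of x^5 is -128/15.

Final answer: -128/15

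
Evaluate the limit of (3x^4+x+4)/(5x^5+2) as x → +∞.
This is an ∞/∞ indeterminate form as x → +∞.
Divide numerator and denominator by x^5 and let the lower-order terms vanish; the numerator's degree 4 is below the denominator's degree 5, so the quotient → 0.
Limit = 0.

Final answer: 0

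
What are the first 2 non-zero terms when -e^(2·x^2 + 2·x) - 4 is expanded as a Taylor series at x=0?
-2·x - 5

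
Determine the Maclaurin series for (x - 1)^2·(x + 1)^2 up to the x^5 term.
x^4 - 2·x^2 + 1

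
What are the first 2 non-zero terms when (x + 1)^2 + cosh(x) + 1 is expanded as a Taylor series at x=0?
2·x + 3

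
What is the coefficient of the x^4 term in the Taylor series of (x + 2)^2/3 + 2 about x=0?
Expand to order 4: (x + 2)^2/3 + 2 = x^2/3 + 4·x/3 + 10/3 + O(x^5).
The coefficient of x^4 is 0.

Final answer: 0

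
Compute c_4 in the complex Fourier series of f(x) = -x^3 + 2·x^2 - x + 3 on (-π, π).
Compute the real Fourier coefficients first: a_4 = 1/2, b_4 = 5/16 + π^2/2.
Then c_4 = (a_4 − i·b_4)/2 = 1/4 - i·π^2/4 - 5·i/32.

Final answer: 1/4 - i·π^2/4 - 5·i/32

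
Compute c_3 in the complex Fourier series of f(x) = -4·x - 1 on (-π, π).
Compute the real Fourier coefficients first: a_3 = 0, b_3 = -8/3.
Then c_3 = (a_3 − i·b_3)/2 = 4·i/3.

Final answer: 4·i/3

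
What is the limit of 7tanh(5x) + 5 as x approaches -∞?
Evaluate the dominant behaviour as x → -∞; each term tends to a finite value or vanishes.
Limit = -2.

Final answer: -2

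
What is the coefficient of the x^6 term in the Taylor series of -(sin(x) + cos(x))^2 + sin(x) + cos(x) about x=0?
Expand to order 6: -(sin(x) + cos(x))^2 + sin(x) + cos(x) = -x^6/720 - 31·x^5/120 + x^4/24 + 7·x^3/6 - x^2/2 - x + O(x^7).
The coefficient of x^6 is -1/720.

Final answer: -1/720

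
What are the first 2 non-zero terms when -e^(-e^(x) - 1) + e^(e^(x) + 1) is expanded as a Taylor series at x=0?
x·(e^(-2) + e^(2)) - e^(-2) + e^(2)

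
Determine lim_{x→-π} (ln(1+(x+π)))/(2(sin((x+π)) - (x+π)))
Both numerator and denominator → 0 as x → -π; this is a 0/0 indeterminate form.
Expand each to leading order near x = -π: numerator ~ (x + π), denominator ~ -(x + π)^3/3.
The limit of the ratio is -∞.

Final answer: -∞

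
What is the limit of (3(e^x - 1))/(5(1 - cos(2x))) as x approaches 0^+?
Both numerator and denominator → 0 as x → 0^+; this is a 0/0 indeterminate form.
Expand each to leading order near x = 0: numerator ~ 3·x, denominator ~ 10·x^2.
The limit of the ratio is ∞.

Final answer: ∞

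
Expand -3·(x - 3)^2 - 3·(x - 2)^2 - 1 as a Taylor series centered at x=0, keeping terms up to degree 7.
-6·x^2 + 30·x - 40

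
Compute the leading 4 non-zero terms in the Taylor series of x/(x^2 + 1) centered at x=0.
-x^7 + x^5 - x^3 + x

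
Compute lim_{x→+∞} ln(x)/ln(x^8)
This is an ∞/∞ indeterminate form as x → +∞.
Write ln(x^8) = 8·ln(x), reducing the quotient to 1/8.
Limit = 1/8.

Final answer: 1/8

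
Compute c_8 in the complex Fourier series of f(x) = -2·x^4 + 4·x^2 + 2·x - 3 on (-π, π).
Compute the real Fourier coefficients first: a_8 = 35/128 - π^2/4, b_8 = -1/2.
Then c_8 = (a_8 − i·b_8)/2 = -π^2/8 + 35/256 + i/4.

Final answer: -π^2/8 + 35/256 + i/4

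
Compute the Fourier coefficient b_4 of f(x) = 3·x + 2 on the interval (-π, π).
b_4 = (1/π) ∫_{-π}^{π} f(x)·sin(4x) dx.
Evaluate the integral (use parity and integration by parts as needed): b_4 = -3/2.

Final answer: -3/2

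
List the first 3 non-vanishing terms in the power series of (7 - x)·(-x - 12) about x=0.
x^2 + 5·x - 84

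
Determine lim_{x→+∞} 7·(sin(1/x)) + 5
Evaluate the dominant behaviour as x → +∞; each term tends to a finite value or vanishes.
Limit = 5.

Final answer: 5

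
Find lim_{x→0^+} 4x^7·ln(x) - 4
The product is a 0·∞ indeterminate form at x → 0⁺.
Rewrite the product as 4·ln(x) / x^(-7) and apply L'Hôpital, or use the standard hierarchy x^(-7) ≫ |ln x| as x → 0⁺.
The indeterminate product → 0, so the limit = -4.

Final answer: -4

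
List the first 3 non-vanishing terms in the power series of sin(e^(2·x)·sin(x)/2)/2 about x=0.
43·x^3/96 + x^2/2 + x/4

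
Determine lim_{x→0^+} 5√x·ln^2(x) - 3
The product is a 0·∞ indeterminate form at x → 0⁺.
Rewrite the product as 5·ln^2(x) / x^(-1/2) and apply L'Hôpital, or use the standard hierarchy x^(-1/2) ≫ |ln x|^2 as x → 0⁺.
The indeterminate product → 0, so the limit = -3.

Final answer: -3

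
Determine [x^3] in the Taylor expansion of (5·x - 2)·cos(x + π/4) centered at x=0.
Expand to order 3: (5·x - 2)·cos(x + π/4) = -17·√(2)·x^3/12 - 2·√(2)·x^2 + 7·√(2)·x/2 - √(2) + O(x^4).
The coefficient of x^3 is -17·√(2)/12.

Final answer: -17·√(2)/12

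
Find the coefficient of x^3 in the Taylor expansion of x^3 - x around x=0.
Expand to order 3: x^3 - x = x^3 - x + O(x^4).
The coefficient of x^3 is 1.

Final answer: 1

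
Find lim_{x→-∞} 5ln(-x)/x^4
This is an ∞/∞ indeterminate form as x → -∞.
Compare growth rates of the dominant terms (exponentials ≫ polynomials ≫ logarithms), or apply L'Hôpital's rule; the quotient → 0.
Limit = 0.

Final answer: 0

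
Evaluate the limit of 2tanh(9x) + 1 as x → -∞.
Evaluate the dominant behaviour as x → -∞; each term tends to a finite value or vanishes.
Limit = -1.

Final answer: -1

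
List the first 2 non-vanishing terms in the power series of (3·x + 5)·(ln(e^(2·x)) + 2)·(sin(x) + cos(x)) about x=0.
26·x + 10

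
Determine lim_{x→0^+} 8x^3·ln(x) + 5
The product is a 0·∞ indeterminate form at x → 0⁺.
Rewrite the product as 8·ln(x) / x^(-3) and apply L'Hôpital, or use the standard hierarchy x^(-3) ≫ |ln x| as x → 0⁺.
The indeterminate product → 0, so the limit = 5.

Final answer: 5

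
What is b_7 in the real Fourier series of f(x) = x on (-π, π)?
b_7 = (1/π) ∫_{-π}^{π} f(x)·sin(7x) dx.
Evaluate the integral (use parity and integration by parts as needed): b_7 = 2/7.

Final answer: 2/7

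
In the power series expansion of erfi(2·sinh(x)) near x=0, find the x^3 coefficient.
Expand to order 3: erfi(2·sinh(x)) = 6·x^3/√(π) + 4·x/√(π) + O(x^4).
The coefficient of x^3 is 6/√(π).

Final answer: 6/√(π)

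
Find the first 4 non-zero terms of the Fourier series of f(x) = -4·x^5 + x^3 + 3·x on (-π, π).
(-966 - 8·π^4 + 162·π^2)·sin(x) + (-21·π^2 + 57/2 + 4·π^4)·sin(2·x) + (-8·π^4/3 - 194/81 + 178·π^2/27)·sin(3·x) + (-3·π^2 - 3/8 + 2·π^4)·sin(4·x)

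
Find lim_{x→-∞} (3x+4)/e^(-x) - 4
The quotient is an ∞/∞ indeterminate form as x → -∞.
Compare growth rates of the dominant terms (exponentials ≫ polynomials ≫ logarithms), or apply L'Hôpital's rule; the quotient → 0.
Adding the constant: 0 - 4 = -4. Limit = -4.

Final answer: -4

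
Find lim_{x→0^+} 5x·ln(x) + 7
The product is a 0·∞ indeterminate form at x → 0⁺.
Rewrite the product as 5·ln(x) / x^(-1) and apply L'Hôpital, or use the standard hierarchy x^(-1) ≫ |ln x| as x → 0⁺.
The indeterminate product → 0, so the limit = 7.

Final answer: 7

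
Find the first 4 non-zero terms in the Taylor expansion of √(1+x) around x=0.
x^3/16 - x^2/8 + x/2 + 1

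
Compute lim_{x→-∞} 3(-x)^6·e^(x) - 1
The product is a 0·∞ indeterminate form at x → -∞.
Rewrite the product as 3(-x)^6 / e^(-x) (an ∞/∞ form) and apply L'Hôpital, or use the standard hierarchy e^(|x|) ≫ |(-x)^6| as x → -∞.
The indeterminate product → 0, so the limit = -1.

Final answer: -1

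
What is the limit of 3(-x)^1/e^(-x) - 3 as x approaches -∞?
The quotient is an ∞/∞ indeterminate form as x → -∞.
Compare growth rates of the dominant terms (exponentials ≫ polynomials ≫ logarithms), or apply L'Hôpital's rule; the quotient → 0.
Adding the constant: 0 - 3 = -3. Limit = -3.

Final answer: -3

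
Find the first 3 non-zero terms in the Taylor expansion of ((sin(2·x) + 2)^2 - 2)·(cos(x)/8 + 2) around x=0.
67·x^2/8 + 17·x + 17/4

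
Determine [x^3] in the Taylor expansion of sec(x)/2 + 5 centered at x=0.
Expand to order 3: sec(x)/2 + 5 = x^2/4 + 11/2 + O(x^4).
The coefficient of x^3 is 0.

Final answer: 0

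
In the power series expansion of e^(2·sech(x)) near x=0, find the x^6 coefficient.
Expand to order 6: e^(2·sech(x)) = -271·x^6·e^(2)/360 + 11·x^4·e^(2)/12 - x^2·e^(2) + e^(2) + O(x^7).
The coefficient of x^6 is -271·e^(2)/360.

Final answer: -271·e^(2)/360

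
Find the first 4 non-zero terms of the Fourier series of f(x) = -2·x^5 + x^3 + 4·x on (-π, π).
(-484 - 4·π^4 + 82·π^2)·sin(x) + (-11·π^2 + 25/2 + 2·π^4)·sin(2·x) + (-4·π^4/3 + 20/81 + 98·π^2/27)·sin(3·x) + (-7·π^2/4 - 43/32 + π^4)·sin(4·x)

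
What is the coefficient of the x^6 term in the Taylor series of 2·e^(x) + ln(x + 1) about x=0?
Expand to order 6: 2·e^(x) + ln(x + 1) = -59·x^6/360 + 13·x^5/60 - x^4/6 + 2·x^3/3 + x^2/2 + 3·x + 2 + O(x^7).
The coefficient of x^6 is -59/360.

Final answer: -59/360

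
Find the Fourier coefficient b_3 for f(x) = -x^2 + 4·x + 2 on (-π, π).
b_3 = (1/π) ∫_{-π}^{π} f(x)·sin(3x) dx.
Evaluate the integral (use parity and integration by parts as needed): b_3 = 8/3.

Final answer: 8/3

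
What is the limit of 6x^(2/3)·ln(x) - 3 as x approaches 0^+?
The product is a 0·∞ indeterminate form at x → 0⁺.
Rewrite the product as 6·ln(x) / x^(-2/3) and apply L'Hôpital, or use the standard hierarchy x^(-2/3) ≫ |ln x| as x → 0⁺.
The indeterminate product → 0, so the limit = -3.

Final answer: -3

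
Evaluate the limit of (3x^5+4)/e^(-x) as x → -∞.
This is an ∞/∞ indeterminate form as x → -∞.
Compare growth rates of the dominant terms (exponentials ≫ polynomials ≫ logarithms), or apply L'Hôpital's rule; the quotient → 0.
Limit = 0.

Final answer: 0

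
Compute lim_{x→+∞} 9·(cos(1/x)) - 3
Evaluate the dominant behaviour as x → +∞; each term tends to a finite value or vanishes.
Limit = 6.

Final answer: 6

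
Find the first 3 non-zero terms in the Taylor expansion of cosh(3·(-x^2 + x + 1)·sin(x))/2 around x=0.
9·x^3/2 + 9·x^2/4 + 1/2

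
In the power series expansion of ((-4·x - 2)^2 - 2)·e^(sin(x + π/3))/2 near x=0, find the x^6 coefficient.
2969·√(3)·e^(√(3)/2)/23040 + 11743·e^(√(3)/2)/15360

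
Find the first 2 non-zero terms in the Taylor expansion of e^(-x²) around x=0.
1 - x^2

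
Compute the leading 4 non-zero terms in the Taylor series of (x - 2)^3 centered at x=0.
x^3 - 6·x^2 + 12·x - 8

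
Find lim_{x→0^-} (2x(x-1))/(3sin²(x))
Both numerator and denominator → 0 as x → 0^-; this is a 0/0 indeterminate form.
Expand each to leading order near x = 0: numerator ~ -2·x, denominator ~ 3·x^2.
The limit of the ratio is ∞.

Final answer: ∞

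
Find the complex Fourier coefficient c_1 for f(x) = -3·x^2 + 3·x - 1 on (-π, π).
Compute the real Fourier coefficients first: a_1 = 12, b_1 = 6.
Then c_1 = (a_1 − i·b_1)/2 = 6 - 3·i.

Final answer: 6 - 3·i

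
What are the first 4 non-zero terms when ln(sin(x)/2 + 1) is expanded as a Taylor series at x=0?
5·x^4/192 - x^3/24 - x^2/8 + x/2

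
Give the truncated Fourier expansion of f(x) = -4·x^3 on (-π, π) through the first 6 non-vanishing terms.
(48 - 8·π^2)·sin(x) + (-6 + 4·π^2)·sin(2·x) + (16/9 - 8·π^2/3)·sin(3·x) + (-3/4 + 2·π^2)·sin(4·x) + (48/125 - 8·π^2/5)·sin(5·x) + (-2/9 + 4·π^2/3)·sin(6·x)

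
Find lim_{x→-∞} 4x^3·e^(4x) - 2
The product is a 0·∞ indeterminate form at x → -∞.
Rewrite the product as 4x^3 / e^(-4x) (an ∞/∞ form) and apply L'Hôpital, or use the standard hierarchy e^(4|x|) ≫ |x^3| as x → -∞.
The indeterminate product → 0, so the limit = -2.

Final answer: -2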